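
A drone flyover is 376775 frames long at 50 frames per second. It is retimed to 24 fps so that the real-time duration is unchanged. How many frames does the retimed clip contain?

180852 frames

Target frames = source frames × (target rate / source rate) = 376775 × (24)/(50) = 376775 × 12/25 = 180852.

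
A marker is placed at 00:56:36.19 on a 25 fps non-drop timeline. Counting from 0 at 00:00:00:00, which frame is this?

frame 84919

Total seconds to the label: (0 × 3600 + 56 × 60 + 36) = 3396.
Frame index = 3396 × 25 + 19 = 84919.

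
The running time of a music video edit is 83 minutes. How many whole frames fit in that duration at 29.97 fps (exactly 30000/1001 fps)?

149250 frames

83 min = 4980 s.
Frames = 4980 × 30000/1001 = 149400000/1001 ≈ 149250.7493.
Complete frames: 149250.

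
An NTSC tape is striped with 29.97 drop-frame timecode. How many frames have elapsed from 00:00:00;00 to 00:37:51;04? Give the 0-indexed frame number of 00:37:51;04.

As if non-drop at 30 labels/s: (0 × 3600 + 37 × 60 + 51) × 30 + 4 = 68134.
Minute boundaries passed: 37; those not divisible by 10: 37 − 3 = 34; dropped labels = 2 × 34 = 68.
Actual frame index = 68134 − 68 = 68066.

68066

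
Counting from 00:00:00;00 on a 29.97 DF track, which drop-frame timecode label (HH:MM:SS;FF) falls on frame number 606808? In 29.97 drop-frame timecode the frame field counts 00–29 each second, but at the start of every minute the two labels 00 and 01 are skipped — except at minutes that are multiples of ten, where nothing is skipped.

Each 10-minute DF block holds 10 × 60 × 30 − 9 × 2 = 17982 frames. 606808 ÷ 17982 → 33 full blocks, remainder 13402.
Within the partial block the first minute is 1800 frames and each further minute 1798, so 7 further minute boundaries passed. Total skipped labels = 18 × 33 + 2 × 7 = 608.
Non-drop label index = 606808 + 608 = 607416; at 30 labels/s that is 05:37:27:06, i.e. DF 05:37:27;06.

05:37:27;06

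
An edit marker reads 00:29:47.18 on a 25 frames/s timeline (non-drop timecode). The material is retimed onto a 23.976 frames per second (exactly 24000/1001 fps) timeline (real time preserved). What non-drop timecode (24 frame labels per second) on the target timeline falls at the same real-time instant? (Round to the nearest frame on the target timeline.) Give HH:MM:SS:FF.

00:29:45:22

Source frame index: (0×3600 + 29×60 + 47) × 25 + 18 = 44693.
Real time: 44693 / (25) = 44693/25 s.
Target frame: (44693/25) × (24000/1001) = 3900480/91 ≈ 42862.418 → 42862.
At 24 labels/s: frame 42862 → 00:29:45:22.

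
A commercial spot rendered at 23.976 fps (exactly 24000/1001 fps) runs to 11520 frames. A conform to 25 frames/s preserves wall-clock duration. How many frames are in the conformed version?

Target frames = source frames × (target rate / source rate) = 11520 × (25)/(24000/1001) = 11520 × 1001/960 = 12012.

12012 frames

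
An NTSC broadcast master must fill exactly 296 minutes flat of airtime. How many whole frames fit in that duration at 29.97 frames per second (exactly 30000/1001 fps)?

532267 frames

296 min = 17760 s.
Frames = 17760 × 30000/1001 = 532800000/1001 ≈ 532267.7323.
Complete frames: 532267.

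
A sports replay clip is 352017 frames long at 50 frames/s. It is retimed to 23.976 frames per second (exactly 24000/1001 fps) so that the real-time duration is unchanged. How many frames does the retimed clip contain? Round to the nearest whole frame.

Frames at target rate = 352017 × (24000/1001) / (50) = 168968160/1001 ≈ 168799.361.
Nearest whole frame: 168799.

168799 frames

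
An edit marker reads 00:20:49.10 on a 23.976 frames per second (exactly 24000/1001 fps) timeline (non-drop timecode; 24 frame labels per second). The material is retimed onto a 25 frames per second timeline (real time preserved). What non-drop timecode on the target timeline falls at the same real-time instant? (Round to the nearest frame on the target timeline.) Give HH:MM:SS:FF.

Source frame index: (0×3600 + 20×60 + 49) × 24 + 10 = 29986.
Real time: 29986 / (24000/1001) = 15007993/12000 s.
Target frame: (15007993/12000) × (25) = 15007993/480 ≈ 31266.652 → 31267.
At 25 labels/s: frame 31267 → 00:20:50:17.

00:20:50:17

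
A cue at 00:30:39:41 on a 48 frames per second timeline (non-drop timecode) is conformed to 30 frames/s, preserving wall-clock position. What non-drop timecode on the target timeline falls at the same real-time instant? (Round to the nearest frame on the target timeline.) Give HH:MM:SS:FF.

Source frame index: (0×3600 + 30×60 + 39) × 48 + 41 = 88313.
Real time: 88313 / (48) = 88313/48 s.
Target frame: (88313/48) × (30) = 441565/8 ≈ 55195.625 → 55196.
At 30 labels/s: frame 55196 → 00:30:39:26.

00:30:39:26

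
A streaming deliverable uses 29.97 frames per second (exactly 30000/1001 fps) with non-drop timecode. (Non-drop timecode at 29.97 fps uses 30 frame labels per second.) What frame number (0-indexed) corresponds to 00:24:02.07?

frame 43267

Total seconds to the label: (0 × 3600 + 24 × 60 + 2) = 1442.
Frame index = 1442 × 30 + 7 = 43267.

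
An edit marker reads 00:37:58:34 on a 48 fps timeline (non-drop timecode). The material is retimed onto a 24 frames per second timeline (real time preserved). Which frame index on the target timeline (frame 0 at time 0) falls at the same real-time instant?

frame 54689

Source frame index: (0×3600 + 37×60 + 58) × 48 + 34 = 109378.
Real time: 109378 / (48) = 54689/24 s.
Target frame: (54689/24) × (24) = 54689.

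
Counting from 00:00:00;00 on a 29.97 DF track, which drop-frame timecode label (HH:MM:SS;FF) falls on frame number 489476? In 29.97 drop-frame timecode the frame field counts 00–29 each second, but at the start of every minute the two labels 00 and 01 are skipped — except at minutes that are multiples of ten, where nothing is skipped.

04:32:12;06

Each 10-minute DF block holds 10 × 60 × 30 − 9 × 2 = 17982 frames. 489476 ÷ 17982 → 27 full blocks, remainder 3962.
Within the partial block the first minute is 1800 frames and each further minute 1798, so 2 further minute boundaries passed. Total skipped labels = 18 × 27 + 2 × 2 = 490.
Non-drop label index = 489476 + 490 = 489966; at 30 labels/s that is 04:32:12:06, i.e. DF 04:32:12;06.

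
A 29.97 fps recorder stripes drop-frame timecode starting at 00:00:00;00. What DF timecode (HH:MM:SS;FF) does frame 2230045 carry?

20:40:09;07

Each 10-minute DF block holds 10 × 60 × 30 − 9 × 2 = 17982 frames. 2230045 ÷ 17982 → 124 full blocks, remainder 277.
Within the partial block the first minute is 1800 frames and each further minute 1798, so 0 further minute boundaries passed. Total skipped labels = 18 × 124 + 2 × 0 = 2232.
Non-drop label index = 2230045 + 2232 = 2232277; at 30 labels/s that is 20:40:09:07, i.e. DF 20:40:09;07.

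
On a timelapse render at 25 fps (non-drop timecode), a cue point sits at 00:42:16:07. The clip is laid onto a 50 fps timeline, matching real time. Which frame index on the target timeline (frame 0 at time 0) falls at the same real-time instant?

Source frame index: (0×3600 + 42×60 + 16) × 25 + 7 = 63407.
Real time: 63407 / (25) = 63407/25 s.
Target frame: (63407/25) × (50) = 126814.

frame 126814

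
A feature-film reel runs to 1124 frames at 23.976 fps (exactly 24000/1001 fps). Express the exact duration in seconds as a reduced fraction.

281281/6000 seconds

Running time = 1124 ÷ (24000/1001) = 1124 × 1001/24000 = 281281/6000 s.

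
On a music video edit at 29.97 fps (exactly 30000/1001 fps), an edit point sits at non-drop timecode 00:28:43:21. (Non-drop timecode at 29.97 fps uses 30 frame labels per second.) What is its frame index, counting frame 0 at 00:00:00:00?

frame 51711

Total seconds to the label: (0 × 3600 + 28 × 60 + 43) = 1723.
Frame index = 1723 × 30 + 21 = 51711.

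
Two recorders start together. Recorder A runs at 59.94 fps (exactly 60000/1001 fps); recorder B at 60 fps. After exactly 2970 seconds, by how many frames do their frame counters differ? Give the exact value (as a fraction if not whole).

A emits 60000/1001 × 2970 = 16200000/91 frames; B emits 60 × 2970 = 178200.
Difference = 16200/91 frames (≈ 178.0220); B is ahead of A.

16200/91 frames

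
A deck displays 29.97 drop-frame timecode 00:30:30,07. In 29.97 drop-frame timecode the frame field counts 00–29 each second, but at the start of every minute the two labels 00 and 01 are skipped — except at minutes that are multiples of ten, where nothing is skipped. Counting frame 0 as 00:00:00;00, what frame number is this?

54853

As if non-drop at 30 labels/s: (0 × 3600 + 30 × 60 + 30) × 30 + 7 = 54907.
Minute boundaries passed: 30; those not divisible by 10: 30 − 3 = 27; dropped labels = 2 × 27 = 54.
Actual frame index = 54907 − 54 = 54853.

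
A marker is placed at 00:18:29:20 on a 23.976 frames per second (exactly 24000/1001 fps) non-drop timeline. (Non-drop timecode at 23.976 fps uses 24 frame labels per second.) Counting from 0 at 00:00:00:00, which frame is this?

26636

Total seconds to the label: (0 × 3600 + 18 × 60 + 29) = 1109.
Frame index = 1109 × 24 + 20 = 26636.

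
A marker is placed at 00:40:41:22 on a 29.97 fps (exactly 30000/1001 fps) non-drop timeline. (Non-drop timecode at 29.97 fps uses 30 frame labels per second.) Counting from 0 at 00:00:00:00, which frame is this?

Total seconds to the label: (0 × 3600 + 40 × 60 + 41) = 2441.
Frame index = 2441 × 30 + 22 = 73252.

frame 73252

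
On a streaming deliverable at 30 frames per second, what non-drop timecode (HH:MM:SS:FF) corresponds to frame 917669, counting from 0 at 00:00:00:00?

917669 ÷ 30 = 30588 full seconds, remainder 29 frames.
30588 s = 8 h 29 min 48 s.
Timecode: 08:29:48:29.

08:29:48:29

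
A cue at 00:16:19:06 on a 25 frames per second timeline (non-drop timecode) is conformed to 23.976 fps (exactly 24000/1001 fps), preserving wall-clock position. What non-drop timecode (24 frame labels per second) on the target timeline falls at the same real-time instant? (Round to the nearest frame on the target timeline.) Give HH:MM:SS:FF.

Source frame index: (0×3600 + 16×60 + 19) × 25 + 6 = 24481.
Real time: 24481 / (25) = 24481/25 s.
Target frame: (24481/25) × (24000/1001) = 23501760/1001 ≈ 23478.282 → 23478.
At 24 labels/s: frame 23478 → 00:16:18:06.

00:16:18:06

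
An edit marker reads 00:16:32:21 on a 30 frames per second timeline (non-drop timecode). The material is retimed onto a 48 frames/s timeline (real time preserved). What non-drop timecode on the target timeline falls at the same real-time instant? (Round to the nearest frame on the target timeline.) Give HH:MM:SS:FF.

Source frame index: (0×3600 + 16×60 + 32) × 30 + 21 = 29781.
Real time: 29781 / (30) = 9927/10 s.
Target frame: (9927/10) × (48) = 238248/5 ≈ 47649.600 → 47650.
At 48 labels/s: frame 47650 → 00:16:32:34.

00:16:32:34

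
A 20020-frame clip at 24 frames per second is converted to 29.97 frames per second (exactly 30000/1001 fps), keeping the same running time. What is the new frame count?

25000 frames

Target frames = source frames × (target rate / source rate) = 20020 × (30000/1001)/(24) = 20020 × 1250/1001 = 25000.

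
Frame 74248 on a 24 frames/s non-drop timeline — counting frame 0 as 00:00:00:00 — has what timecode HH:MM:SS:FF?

00:51:33:16

74248 ÷ 24 = 3093 full seconds, remainder 16 frames.
3093 s = 0 h 51 min 33 s.
Timecode: 00:51:33:16.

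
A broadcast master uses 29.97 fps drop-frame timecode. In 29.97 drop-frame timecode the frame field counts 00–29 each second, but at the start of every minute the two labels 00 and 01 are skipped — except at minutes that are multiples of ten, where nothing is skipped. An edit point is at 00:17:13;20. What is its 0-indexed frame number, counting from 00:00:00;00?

30978

As if non-drop at 30 labels/s: (0 × 3600 + 17 × 60 + 13) × 30 + 20 = 31010.
Minute boundaries passed: 17; those not divisible by 10: 17 − 1 = 16; dropped labels = 2 × 16 = 32.
Actual frame index = 31010 − 32 = 30978.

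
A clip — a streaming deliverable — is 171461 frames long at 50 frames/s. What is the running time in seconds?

Running time = 171461 / (50) = 3429.22 s.

3429.22 seconds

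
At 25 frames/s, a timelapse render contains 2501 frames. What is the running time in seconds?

Running time = 2501 / (25) = 100.04 s.

100.04 seconds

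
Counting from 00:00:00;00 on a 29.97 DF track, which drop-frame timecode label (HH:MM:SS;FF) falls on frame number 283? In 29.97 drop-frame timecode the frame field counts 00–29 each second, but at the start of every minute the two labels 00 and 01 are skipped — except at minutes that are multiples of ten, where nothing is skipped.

00:00:09;13

Each 10-minute DF block holds 10 × 60 × 30 − 9 × 2 = 17982 frames. 283 ÷ 17982 → 0 full blocks, remainder 283.
Within the partial block the first minute is 1800 frames and each further minute 1798, so 0 further minute boundaries passed. Total skipped labels = 18 × 0 + 2 × 0 = 0.
Non-drop label index = 283 + 0 = 283; at 30 labels/s that is 00:00:09:13, i.e. DF 00:00:09;13.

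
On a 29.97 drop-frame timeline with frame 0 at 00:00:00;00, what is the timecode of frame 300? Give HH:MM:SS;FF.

00:00:10;00

Ten DF minutes hold 17982 frames, so frame 300 lies in block 0 (frames 0–17981) with 300 frames into that block.
The block's first minute is 1800 frames and the rest 1798 each; 300 frames reaches minute 0, so 0 × 18 + 0 × 2 = 0 labels have been skipped so far.
Adding those back, label number 300 + 0 = 300 at 30 labels/s is 10 s + 0 f = 0 h 0 min 10 s frame 0, i.e. 00:00:10;00.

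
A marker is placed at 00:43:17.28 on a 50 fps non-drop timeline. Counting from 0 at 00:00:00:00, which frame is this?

Total seconds to the label: (0 × 3600 + 43 × 60 + 17) = 2597.
Frame index = 2597 × 50 + 28 = 129878.

129878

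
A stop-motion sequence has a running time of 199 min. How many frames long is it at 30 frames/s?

358200 frames

199 min = 11940 s.
Frames = 11940 × 30 = 358200.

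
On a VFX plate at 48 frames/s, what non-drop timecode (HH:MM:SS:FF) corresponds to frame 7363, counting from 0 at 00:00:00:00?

00:02:33:19

7363 ÷ 48 = 153 full seconds, remainder 19 frames.
153 s = 0 h 2 min 33 s.
Timecode: 00:02:33:19.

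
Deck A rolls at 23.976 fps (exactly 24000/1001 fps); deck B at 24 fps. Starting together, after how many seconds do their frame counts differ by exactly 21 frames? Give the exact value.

The gap grows by |24 − 24000/1001| = 24/1001 frames per second.
Time for a 21-frame gap: 21 ÷ (24/1001) = 875.875 s.

875.875 seconds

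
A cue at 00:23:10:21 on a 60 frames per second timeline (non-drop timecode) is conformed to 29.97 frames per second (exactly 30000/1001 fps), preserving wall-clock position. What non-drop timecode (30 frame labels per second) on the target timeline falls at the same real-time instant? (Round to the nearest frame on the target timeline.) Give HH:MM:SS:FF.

Source frame index: (0×3600 + 23×60 + 10) × 60 + 21 = 83421.
Real time: 83421 / (60) = 27807/20 s.
Target frame: (27807/20) × (30000/1001) = 3208500/77 ≈ 41668.831 → 41669.
At 30 labels/s: frame 41669 → 00:23:08:29.

00:23:08:29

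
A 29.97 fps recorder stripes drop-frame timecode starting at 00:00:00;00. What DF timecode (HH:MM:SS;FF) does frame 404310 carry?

Each 10-minute DF block holds 10 × 60 × 30 − 9 × 2 = 17982 frames. 404310 ÷ 17982 → 22 full blocks, remainder 8706.
Within the partial block the first minute is 1800 frames and each further minute 1798, so 4 further minute boundaries passed. Total skipped labels = 18 × 22 + 2 × 4 = 404.
Non-drop label index = 404310 + 404 = 404714; at 30 labels/s that is 03:44:50:14, i.e. DF 03:44:50;14.

03:44:50;14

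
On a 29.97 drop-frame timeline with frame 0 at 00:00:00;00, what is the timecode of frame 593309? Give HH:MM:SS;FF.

05:29:56;23

Each 10-minute DF block holds 10 × 60 × 30 − 9 × 2 = 17982 frames. 593309 ÷ 17982 → 32 full blocks, remainder 17885.
Within the partial block the first minute is 1800 frames and each further minute 1798, so 9 further minute boundaries passed. Total skipped labels = 18 × 32 + 2 × 9 = 594.
Non-drop label index = 593309 + 594 = 593903; at 30 labels/s that is 05:29:56:23, i.e. DF 05:29:56;23.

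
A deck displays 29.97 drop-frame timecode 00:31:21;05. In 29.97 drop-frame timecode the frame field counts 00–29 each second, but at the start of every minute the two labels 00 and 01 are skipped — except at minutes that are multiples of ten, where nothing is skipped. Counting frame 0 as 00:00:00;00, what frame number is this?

Complete 10-minute blocks: 3, each 17982 frames → 53946.
Remaining 1 whole minute in the current block: 1800 + 0 × 1798 = 1800 frames.
Within the current minute: 21 × 30 + 5 − 2 = 633 (labels ;00/;01 skipped at this minute). Total = 53946 + 1800 + 633 = 56379.

56379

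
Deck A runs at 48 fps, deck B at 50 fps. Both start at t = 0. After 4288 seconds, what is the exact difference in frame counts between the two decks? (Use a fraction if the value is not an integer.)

A emits 48 × 4288 = 205824 frames; B emits 50 × 4288 = 214400.
Difference = 8576 frames; B is ahead of A.

8576 frames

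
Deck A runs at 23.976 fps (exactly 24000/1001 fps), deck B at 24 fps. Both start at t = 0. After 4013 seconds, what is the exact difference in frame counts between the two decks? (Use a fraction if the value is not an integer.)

96312/1001 frames

A emits 24000/1001 × 4013 = 96312000/1001 frames; B emits 24 × 4013 = 96312.
Difference = 96312/1001 frames (≈ 96.2158); B is ahead of A.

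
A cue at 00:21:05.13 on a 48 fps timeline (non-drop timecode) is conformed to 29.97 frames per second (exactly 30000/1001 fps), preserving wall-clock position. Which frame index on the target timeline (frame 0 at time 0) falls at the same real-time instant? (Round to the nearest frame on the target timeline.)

Source frame index: (0×3600 + 21×60 + 5) × 48 + 13 = 60733.
Real time: 60733 / (48) = 60733/48 s.
Target frame: (60733/48) × (30000/1001) = 37958125/1001 ≈ 37920.205 → 37920.

frame 37920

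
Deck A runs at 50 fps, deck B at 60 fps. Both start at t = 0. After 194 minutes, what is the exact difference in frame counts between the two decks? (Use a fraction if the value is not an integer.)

194 min = 11640 s.
A emits 50 × 11640 = 582000 frames; B emits 60 × 11640 = 698400.
Difference = 116400 frames; B is ahead of A.

116400 frames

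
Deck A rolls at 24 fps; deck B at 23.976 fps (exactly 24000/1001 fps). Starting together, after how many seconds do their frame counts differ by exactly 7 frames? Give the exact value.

7007/24 seconds

The gap grows by |24000/1001 − 24| = 24/1001 frames per second.
Time for a 7-frame gap: 7 ÷ (24/1001) = 7007/24 s.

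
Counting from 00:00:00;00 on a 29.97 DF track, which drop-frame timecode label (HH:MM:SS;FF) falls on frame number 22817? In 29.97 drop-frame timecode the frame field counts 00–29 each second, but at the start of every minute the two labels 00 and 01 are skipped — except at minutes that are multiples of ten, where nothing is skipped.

Each 10-minute DF block holds 10 × 60 × 30 − 9 × 2 = 17982 frames. 22817 ÷ 17982 → 1 full block, remainder 4835.
Within the partial block the first minute is 1800 frames and each further minute 1798, so 2 further minute boundaries passed. Total skipped labels = 18 × 1 + 2 × 2 = 22.
Non-drop label index = 22817 + 22 = 22839; at 30 labels/s that is 00:12:41:09, i.e. DF 00:12:41;09.

00:12:41;09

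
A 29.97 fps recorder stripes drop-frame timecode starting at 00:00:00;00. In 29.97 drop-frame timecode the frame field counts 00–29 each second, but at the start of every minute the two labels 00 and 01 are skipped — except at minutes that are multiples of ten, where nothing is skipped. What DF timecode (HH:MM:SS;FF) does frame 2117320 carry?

19:37:28;00

Each 10-minute DF block holds 10 × 60 × 30 − 9 × 2 = 17982 frames. 2117320 ÷ 17982 → 117 full blocks, remainder 13426.
Within the partial block the first minute is 1800 frames and each further minute 1798, so 7 further minute boundaries passed. Total skipped labels = 18 × 117 + 2 × 7 = 2120.
Non-drop label index = 2117320 + 2120 = 2119440; at 30 labels/s that is 19:37:28:00, i.e. DF 19:37:28;00.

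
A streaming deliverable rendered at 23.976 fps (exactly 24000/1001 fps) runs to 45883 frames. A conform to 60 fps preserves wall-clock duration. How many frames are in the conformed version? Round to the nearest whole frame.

Frames at target rate = 45883 × (60) / (24000/1001) = 45928883/400 ≈ 114822.208.
Nearest whole frame: 114822.

114822 frames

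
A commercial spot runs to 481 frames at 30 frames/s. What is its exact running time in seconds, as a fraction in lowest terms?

481/30 seconds

Running time = 481 ÷ (30) = 481 × 1/30 = 481/30 s.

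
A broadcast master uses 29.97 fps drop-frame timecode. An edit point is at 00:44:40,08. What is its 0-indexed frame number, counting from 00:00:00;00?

80328

Complete 10-minute blocks: 4, each 17982 frames → 71928.
Remaining 4 whole minutes in the current block: 1800 + 3 × 1798 = 7194 frames.
Within the current minute: 40 × 30 + 8 − 2 = 1206 (labels ;00/;01 skipped at this minute). Total = 71928 + 7194 + 1206 = 80328.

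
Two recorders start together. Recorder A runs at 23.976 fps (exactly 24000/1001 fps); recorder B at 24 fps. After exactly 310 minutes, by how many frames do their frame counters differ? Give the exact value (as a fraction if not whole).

446400/1001 frames

310 min = 18600 s.
A emits 24000/1001 × 18600 = 446400000/1001 frames; B emits 24 × 18600 = 446400.
Difference = 446400/1001 frames (≈ 445.9540); B is ahead of A.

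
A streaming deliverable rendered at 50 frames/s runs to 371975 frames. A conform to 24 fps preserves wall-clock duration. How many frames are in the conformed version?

178548 frames

Target frames = source frames × (target rate / source rate) = 371975 × (24)/(50) = 371975 × 12/25 = 178548.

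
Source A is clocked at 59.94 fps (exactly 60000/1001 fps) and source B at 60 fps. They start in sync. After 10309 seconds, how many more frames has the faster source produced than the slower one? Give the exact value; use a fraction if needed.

47580/77 frames

A emits 60000/1001 × 10309 = 47580000/77 frames; B emits 60 × 10309 = 618540.
Difference = 47580/77 frames (≈ 617.9221); B is ahead of A.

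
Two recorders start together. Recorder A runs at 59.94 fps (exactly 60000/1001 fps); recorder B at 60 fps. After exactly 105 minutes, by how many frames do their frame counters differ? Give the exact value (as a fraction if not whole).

54000/143 frames

105 min = 6300 s.
A emits 60000/1001 × 6300 = 54000000/143 frames; B emits 60 × 6300 = 378000.
Difference = 54000/143 frames (≈ 377.6224); B is ahead of A.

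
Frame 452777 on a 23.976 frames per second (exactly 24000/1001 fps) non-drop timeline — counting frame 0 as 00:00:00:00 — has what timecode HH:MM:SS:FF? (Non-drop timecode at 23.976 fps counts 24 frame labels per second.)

452777 ÷ 24 = 18865 full seconds, remainder 17 frames.
18865 s = 5 h 14 min 25 s.
Timecode: 05:14:25:17.

05:14:25:17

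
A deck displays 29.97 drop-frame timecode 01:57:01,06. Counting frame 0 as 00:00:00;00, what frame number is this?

210424

As if non-drop at 30 labels/s: (1 × 3600 + 57 × 60 + 1) × 30 + 6 = 210636.
Minute boundaries passed: 117; those not divisible by 10: 117 − 11 = 106; dropped labels = 2 × 106 = 212.
Actual frame index = 210636 − 212 = 210424.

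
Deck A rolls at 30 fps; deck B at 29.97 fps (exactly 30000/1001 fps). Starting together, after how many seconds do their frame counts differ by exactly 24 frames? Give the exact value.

The gap grows by |30000/1001 − 30| = 30/1001 frames per second.
Time for a 24-frame gap: 24 ÷ (30/1001) = 800.8 s.

800.8 seconds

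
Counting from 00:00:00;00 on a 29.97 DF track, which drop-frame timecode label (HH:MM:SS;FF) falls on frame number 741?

Ten DF minutes hold 17982 frames, so frame 741 lies in block 0 (frames 0–17981) with 741 frames into that block.
The block's first minute is 1800 frames and the rest 1798 each; 741 frames reaches minute 0, so 0 × 18 + 0 × 2 = 0 labels have been skipped so far.
Adding those back, label number 741 + 0 = 741 at 30 labels/s is 24 s + 21 f = 0 h 0 min 24 s frame 21, i.e. 00:00:24;21.

00:00:24;21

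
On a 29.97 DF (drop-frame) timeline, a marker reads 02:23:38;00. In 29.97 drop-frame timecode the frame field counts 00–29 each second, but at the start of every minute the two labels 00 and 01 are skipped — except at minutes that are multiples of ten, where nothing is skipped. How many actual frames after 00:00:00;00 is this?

258282

As if non-drop at 30 labels/s: (2 × 3600 + 23 × 60 + 38) × 30 + 0 = 258540.
Minute boundaries passed: 143; those not divisible by 10: 143 − 14 = 129; dropped labels = 2 × 129 = 258.
Actual frame index = 258540 − 258 = 258282.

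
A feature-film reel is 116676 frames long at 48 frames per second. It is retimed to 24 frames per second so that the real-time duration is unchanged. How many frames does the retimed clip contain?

Target frames = source frames × (target rate / source rate) = 116676 × (24)/(48) = 116676 × 1/2 = 58338.

58338 frames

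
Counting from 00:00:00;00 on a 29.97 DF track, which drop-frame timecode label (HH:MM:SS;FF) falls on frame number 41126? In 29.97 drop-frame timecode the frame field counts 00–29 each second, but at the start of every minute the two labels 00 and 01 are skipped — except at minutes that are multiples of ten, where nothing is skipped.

Each 10-minute DF block holds 10 × 60 × 30 − 9 × 2 = 17982 frames. 41126 ÷ 17982 → 2 full blocks, remainder 5162.
Within the partial block the first minute is 1800 frames and each further minute 1798, so 2 further minute boundaries passed. Total skipped labels = 18 × 2 + 2 × 2 = 40.
Non-drop label index = 41126 + 40 = 41166; at 30 labels/s that is 00:22:52:06, i.e. DF 00:22:52;06.

00:22:52;06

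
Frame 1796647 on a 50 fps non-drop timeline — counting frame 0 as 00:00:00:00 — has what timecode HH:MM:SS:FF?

1796647 ÷ 50 = 35932 full seconds, remainder 47 frames.
35932 s = 9 h 58 min 52 s.
Timecode: 09:58:52:47.

09:58:52:47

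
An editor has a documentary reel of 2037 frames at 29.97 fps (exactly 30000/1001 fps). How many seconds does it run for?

Running time = 2037 / (30000/1001) = 67.9679 s.

67.9679 seconds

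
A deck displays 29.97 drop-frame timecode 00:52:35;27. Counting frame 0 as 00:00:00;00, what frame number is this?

94583

Complete 10-minute blocks: 5, each 17982 frames → 89910.
Remaining 2 whole minutes in the current block: 1800 + 1 × 1798 = 3598 frames.
Within the current minute: 35 × 30 + 27 − 2 = 1075 (labels ;00/;01 skipped at this minute). Total = 89910 + 3598 + 1075 = 94583.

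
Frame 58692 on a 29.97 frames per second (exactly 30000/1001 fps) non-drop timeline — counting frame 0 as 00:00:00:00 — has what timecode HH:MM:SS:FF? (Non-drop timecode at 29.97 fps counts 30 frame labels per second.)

00:32:36:12

58692 ÷ 30 = 1956 full seconds, remainder 12 frames.
1956 s = 0 h 32 min 36 s.
Timecode: 00:32:36:12.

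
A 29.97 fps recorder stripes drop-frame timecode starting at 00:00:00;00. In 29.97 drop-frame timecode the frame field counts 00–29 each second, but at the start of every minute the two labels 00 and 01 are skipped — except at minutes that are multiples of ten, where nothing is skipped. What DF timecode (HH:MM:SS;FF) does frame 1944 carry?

Each 10-minute DF block holds 10 × 60 × 30 − 9 × 2 = 17982 frames. 1944 ÷ 17982 → 0 full blocks, remainder 1944.
Within the partial block the first minute is 1800 frames and each further minute 1798, so 1 further minute boundary passed. Total skipped labels = 18 × 0 + 2 × 1 = 2.
Non-drop label index = 1944 + 2 = 1946; at 30 labels/s that is 00:01:04:26, i.e. DF 00:01:04;26.

00:01:04;26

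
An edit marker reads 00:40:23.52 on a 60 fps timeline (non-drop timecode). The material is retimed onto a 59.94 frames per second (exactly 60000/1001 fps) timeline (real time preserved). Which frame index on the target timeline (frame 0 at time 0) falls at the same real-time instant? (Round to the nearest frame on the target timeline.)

Source frame index: (0×3600 + 40×60 + 23) × 60 + 52 = 145432.
Real time: 145432 / (60) = 36358/15 s.
Target frame: (36358/15) × (60000/1001) = 20776000/143 ≈ 145286.713 → 145287.

frame 145287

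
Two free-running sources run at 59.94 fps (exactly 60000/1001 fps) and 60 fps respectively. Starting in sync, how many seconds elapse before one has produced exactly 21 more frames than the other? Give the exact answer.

The gap grows by |60 − 60000/1001| = 60/1001 frames per second.
Time for a 21-frame gap: 21 ÷ (60/1001) = 350.35 s.

350.35 seconds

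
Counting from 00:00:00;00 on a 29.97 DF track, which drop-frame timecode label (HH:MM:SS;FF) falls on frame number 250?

Each 10-minute DF block holds 10 × 60 × 30 − 9 × 2 = 17982 frames. 250 ÷ 17982 → 0 full blocks, remainder 250.
Within the partial block the first minute is 1800 frames and each further minute 1798, so 0 further minute boundaries passed. Total skipped labels = 18 × 0 + 2 × 0 = 0.
Non-drop label index = 250 + 0 = 250; at 30 labels/s that is 00:00:08:10, i.e. DF 00:00:08;10.

00:00:08;10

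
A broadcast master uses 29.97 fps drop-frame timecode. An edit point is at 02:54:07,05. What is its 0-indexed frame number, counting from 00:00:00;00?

313101

As if non-drop at 30 labels/s: (2 × 3600 + 54 × 60 + 7) × 30 + 5 = 313415.
Minute boundaries passed: 174; those not divisible by 10: 174 − 17 = 157; dropped labels = 2 × 157 = 314.
Actual frame index = 313415 − 314 = 313101.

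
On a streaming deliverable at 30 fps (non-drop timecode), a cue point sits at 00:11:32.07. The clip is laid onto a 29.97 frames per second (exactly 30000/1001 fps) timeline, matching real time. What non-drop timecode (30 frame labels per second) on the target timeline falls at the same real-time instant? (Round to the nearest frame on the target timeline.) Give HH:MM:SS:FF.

Source frame index: (0×3600 + 11×60 + 32) × 30 + 7 = 20767.
Real time: 20767 / (30) = 20767/30 s.
Target frame: (20767/30) × (30000/1001) = 20767000/1001 ≈ 20746.254 → 20746.
At 30 labels/s: frame 20746 → 00:11:31:16.

00:11:31:16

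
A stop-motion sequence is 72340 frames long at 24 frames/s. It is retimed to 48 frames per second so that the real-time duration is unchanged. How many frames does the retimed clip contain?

144680 frames

Target frames = source frames × (target rate / source rate) = 72340 × (48)/(24) = 72340 × 2 = 144680.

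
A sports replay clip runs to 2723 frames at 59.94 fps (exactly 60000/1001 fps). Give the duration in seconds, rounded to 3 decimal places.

45.429 seconds

Running time = 2723 × 1001/60000 = 2725723/60000 s ≈ 45.429 s.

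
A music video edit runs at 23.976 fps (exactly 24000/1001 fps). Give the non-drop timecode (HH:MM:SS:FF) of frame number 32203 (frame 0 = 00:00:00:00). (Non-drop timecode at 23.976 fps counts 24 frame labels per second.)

00:22:21:19

32203 ÷ 24 = 1341 full seconds, remainder 19 frames.
1341 s = 0 h 22 min 21 s.
Timecode: 00:22:21:19.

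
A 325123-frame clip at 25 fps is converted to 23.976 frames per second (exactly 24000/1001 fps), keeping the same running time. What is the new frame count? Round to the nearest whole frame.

Frames at target rate = 325123 × (24000/1001) / (25) = 312118080/1001 ≈ 311806.274.
Nearest whole frame: 311806.

311806 frames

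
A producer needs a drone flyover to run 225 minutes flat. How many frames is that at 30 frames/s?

225 min = 13500 s.
Frames = 13500 × 30 = 405000.

405000 frames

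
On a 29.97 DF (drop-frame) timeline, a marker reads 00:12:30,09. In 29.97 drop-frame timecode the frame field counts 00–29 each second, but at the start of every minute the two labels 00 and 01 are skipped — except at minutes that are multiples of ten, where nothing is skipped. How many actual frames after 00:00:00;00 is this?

22487

Complete 10-minute blocks: 1, each 17982 frames → 17982.
Remaining 2 whole minutes in the current block: 1800 + 1 × 1798 = 3598 frames.
Within the current minute: 30 × 30 + 9 − 2 = 907 (labels ;00/;01 skipped at this minute). Total = 17982 + 3598 + 907 = 22487.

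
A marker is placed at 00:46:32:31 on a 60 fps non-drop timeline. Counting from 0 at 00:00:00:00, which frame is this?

Total seconds to the label: (0 × 3600 + 46 × 60 + 32) = 2792.
Frame index = 2792 × 60 + 31 = 167551.

167551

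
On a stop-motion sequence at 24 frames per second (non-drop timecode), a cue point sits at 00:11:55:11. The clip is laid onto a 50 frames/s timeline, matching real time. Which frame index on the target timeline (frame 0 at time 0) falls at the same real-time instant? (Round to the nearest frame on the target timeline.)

Source frame index: (0×3600 + 11×60 + 55) × 24 + 11 = 17171.
Real time: 17171 / (24) = 17171/24 s.
Target frame: (17171/24) × (50) = 429275/12 ≈ 35772.917 → 35773.

frame 35773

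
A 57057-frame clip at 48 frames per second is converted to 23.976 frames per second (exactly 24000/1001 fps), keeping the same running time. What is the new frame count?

28500 frames

Target frames = source frames × (target rate / source rate) = 57057 × (24000/1001)/(48) = 57057 × 500/1001 = 28500.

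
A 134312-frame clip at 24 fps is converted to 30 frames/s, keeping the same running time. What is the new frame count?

Target frames = source frames × (target rate / source rate) = 134312 × (30)/(24) = 134312 × 5/4 = 167890.

167890 frames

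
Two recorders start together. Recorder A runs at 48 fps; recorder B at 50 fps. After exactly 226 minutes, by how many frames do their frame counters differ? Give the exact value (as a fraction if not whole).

226 min = 13560 s.
A emits 48 × 13560 = 650880 frames; B emits 50 × 13560 = 678000.
Difference = 27120 frames; B is ahead of A.

27120 frames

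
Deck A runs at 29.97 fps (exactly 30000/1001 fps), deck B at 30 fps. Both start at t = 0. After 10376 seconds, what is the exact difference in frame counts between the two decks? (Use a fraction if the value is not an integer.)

A emits 30000/1001 × 10376 = 311280000/1001 frames; B emits 30 × 10376 = 311280.
Difference = 311280/1001 frames (≈ 310.9690); B is ahead of A.

311280/1001 frames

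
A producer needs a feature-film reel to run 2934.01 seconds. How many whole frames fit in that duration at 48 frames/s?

140832 frames

Frames = 2934.01 × 48 = 3520812/25 ≈ 140832.4800.
Complete frames: 140832.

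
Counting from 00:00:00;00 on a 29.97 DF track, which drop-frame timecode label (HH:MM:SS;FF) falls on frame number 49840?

00:27:43;00

Each 10-minute DF block holds 10 × 60 × 30 − 9 × 2 = 17982 frames. 49840 ÷ 17982 → 2 full blocks, remainder 13876.
Within the partial block the first minute is 1800 frames and each further minute 1798, so 7 further minute boundaries passed. Total skipped labels = 18 × 2 + 2 × 7 = 50.
Non-drop label index = 49840 + 50 = 49890; at 30 labels/s that is 00:27:43:00, i.e. DF 00:27:43;00.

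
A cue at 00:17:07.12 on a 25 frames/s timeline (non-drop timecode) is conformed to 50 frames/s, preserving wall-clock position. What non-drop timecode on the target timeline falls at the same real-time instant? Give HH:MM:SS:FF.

00:17:07:24

Source frame index: (0×3600 + 17×60 + 7) × 25 + 12 = 25687.
Real time: 25687 / (25) = 25687/25 s.
Target frame: (25687/25) × (50) = 51374.
At 50 labels/s: frame 51374 → 00:17:07:24.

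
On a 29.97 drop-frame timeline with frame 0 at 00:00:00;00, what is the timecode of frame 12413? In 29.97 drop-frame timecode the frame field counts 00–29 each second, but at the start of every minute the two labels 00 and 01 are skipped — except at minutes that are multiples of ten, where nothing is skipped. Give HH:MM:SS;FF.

00:06:54;05

Ten DF minutes hold 17982 frames, so frame 12413 lies in block 0 (frames 0–17981) with 12413 frames into that block.
The block's first minute is 1800 frames and the rest 1798 each; 12413 frames reaches minute 6, so 0 × 18 + 6 × 2 = 12 labels have been skipped so far.
Adding those back, label number 12413 + 12 = 12425 at 30 labels/s is 414 s + 5 f = 0 h 6 min 54 s frame 5, i.e. 00:06:54;05.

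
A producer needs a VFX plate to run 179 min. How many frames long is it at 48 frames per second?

515520 frames

179 min = 10740 s.
Frames = 10740 × 48 = 515520.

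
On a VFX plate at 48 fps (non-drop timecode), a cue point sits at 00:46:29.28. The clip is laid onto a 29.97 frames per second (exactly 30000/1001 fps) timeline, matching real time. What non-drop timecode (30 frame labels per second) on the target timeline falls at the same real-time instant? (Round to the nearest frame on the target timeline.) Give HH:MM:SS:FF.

00:46:26:24

Source frame index: (0×3600 + 46×60 + 29) × 48 + 28 = 133900.
Real time: 133900 / (48) = 33475/12 s.
Target frame: (33475/12) × (30000/1001) = 6437500/77 ≈ 83603.896 → 83604.
At 30 labels/s: frame 83604 → 00:46:26:24.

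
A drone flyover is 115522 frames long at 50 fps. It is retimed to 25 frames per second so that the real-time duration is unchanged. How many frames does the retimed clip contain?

Target frames = source frames × (target rate / source rate) = 115522 × (25)/(50) = 115522 × 1/2 = 57761.

57761 frames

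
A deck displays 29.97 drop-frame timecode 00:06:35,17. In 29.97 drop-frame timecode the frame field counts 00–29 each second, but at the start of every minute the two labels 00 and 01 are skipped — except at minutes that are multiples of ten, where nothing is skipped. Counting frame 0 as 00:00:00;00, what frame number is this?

11855

As if non-drop at 30 labels/s: (0 × 3600 + 6 × 60 + 35) × 30 + 17 = 11867.
Minute boundaries passed: 6; those not divisible by 10: 6 − 0 = 6; dropped labels = 2 × 6 = 12.
Actual frame index = 11867 − 12 = 11855.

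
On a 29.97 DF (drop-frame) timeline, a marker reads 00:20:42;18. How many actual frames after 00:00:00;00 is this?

37242

Complete 10-minute blocks: 2, each 17982 frames → 35964.
Remaining 0 whole minutes in the current block: 0 frames.
Within the current minute: 42 × 30 + 18 = 1278. Total = 35964 + 0 + 1278 = 37242.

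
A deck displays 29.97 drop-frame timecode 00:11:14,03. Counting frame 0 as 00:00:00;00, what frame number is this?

20203

As if non-drop at 30 labels/s: (0 × 3600 + 11 × 60 + 14) × 30 + 3 = 20223.
Minute boundaries passed: 11; those not divisible by 10: 11 − 1 = 10; dropped labels = 2 × 10 = 20.
Actual frame index = 20223 − 20 = 20203.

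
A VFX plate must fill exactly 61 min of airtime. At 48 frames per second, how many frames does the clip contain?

61 min = 3660 s.
Frames = 3660 × 48 = 175680.

175680 frames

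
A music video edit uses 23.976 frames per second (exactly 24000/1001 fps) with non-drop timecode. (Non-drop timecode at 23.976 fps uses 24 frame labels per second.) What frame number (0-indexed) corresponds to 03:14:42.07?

Total seconds to the label: (3 × 3600 + 14 × 60 + 42) = 11682.
Frame index = 11682 × 24 + 7 = 280375.

frame 280375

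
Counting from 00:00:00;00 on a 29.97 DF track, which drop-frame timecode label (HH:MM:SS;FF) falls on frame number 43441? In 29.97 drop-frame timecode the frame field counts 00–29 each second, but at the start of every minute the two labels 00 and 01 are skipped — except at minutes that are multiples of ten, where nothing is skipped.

Ten DF minutes hold 17982 frames, so frame 43441 lies in block 2 (frames 35964–53945) with 7477 frames into that block.
The block's first minute is 1800 frames and the rest 1798 each; 7477 frames reaches minute 4, so 2 × 18 + 4 × 2 = 44 labels have been skipped so far.
Adding those back, label number 43441 + 44 = 43485 at 30 labels/s is 1449 s + 15 f = 0 h 24 min 9 s frame 15, i.e. 00:24:09;15.

00:24:09;15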